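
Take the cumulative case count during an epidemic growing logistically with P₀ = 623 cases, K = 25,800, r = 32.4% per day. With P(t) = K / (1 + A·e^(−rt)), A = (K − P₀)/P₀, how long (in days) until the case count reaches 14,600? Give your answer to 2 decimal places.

t ≈ 12.24 days

A = (25800 − 623)/623 = 40.41252
14600 = 25800/(1 + 40.41252·e^(−0.324t)) → 1 + 40.41252·e^(−0.324t) = 1.76712
e^(−0.324t) = 0.018982 → t = ln(52.68061)/0.324 = 3.96425/0.324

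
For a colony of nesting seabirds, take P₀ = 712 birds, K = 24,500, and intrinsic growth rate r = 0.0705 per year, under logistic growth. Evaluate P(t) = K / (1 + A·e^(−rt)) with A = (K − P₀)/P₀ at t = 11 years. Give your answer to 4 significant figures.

A = (24500 − 712)/712 = 33.41011
P(11) = 24500 / (1 + 33.41011·e^(−0.0705·11)) = 24500 / (1 + 33.41011·0.460473)
= 24500 / 16.38447 ≈ 1495.32

≈ 1,495 birds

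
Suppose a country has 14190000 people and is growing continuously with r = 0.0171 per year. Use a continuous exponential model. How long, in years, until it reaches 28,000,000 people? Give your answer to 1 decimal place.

28000000 = 14190000 · e^(0.0171·t)
t = ln(28000000/14190000) / 0.0171 = ln(1.97322) / 0.0171 = 0.67967 / 0.0171

t ≈ 39.7 years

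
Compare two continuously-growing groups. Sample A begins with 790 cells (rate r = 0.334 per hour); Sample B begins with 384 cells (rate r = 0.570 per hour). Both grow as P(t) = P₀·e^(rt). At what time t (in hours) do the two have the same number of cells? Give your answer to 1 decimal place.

t ≈ 3.1 hours

790·e^(0.334t) = 384·e^(0.57t)
790/384 = e^((0.57 − 0.334)t) → ln(2.05729) = 0.236·t
t = 0.72139 / 0.236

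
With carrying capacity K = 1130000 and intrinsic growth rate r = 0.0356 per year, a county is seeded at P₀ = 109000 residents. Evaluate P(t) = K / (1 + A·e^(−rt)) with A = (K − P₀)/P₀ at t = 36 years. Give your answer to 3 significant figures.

≈ 314,000 residents

A = (1130000 − 109000)/109000 = 9.36697
P(36) = 1130000 / (1 + 9.36697·e^(−0.0356·36)) = 1130000 / (1 + 9.36697·0.277593)
= 1130000 / 3.6002 ≈ 313871.1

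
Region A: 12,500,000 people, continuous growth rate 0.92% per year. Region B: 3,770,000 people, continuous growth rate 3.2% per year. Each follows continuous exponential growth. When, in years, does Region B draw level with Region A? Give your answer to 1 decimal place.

t ≈ 52.6 years

12500000·e^(0.0092t) = 3770000·e^(0.032t)
12500000/3770000 = e^((0.032 − 0.0092)t) → ln(3.31565) = 0.0228·t
t = 1.19865 / 0.0228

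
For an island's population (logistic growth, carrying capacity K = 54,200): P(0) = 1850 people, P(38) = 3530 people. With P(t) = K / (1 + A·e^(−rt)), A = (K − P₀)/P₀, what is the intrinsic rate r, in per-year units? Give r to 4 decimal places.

A = (54200 − 1850)/1850 = 28.2973
3530 = 54200/(1 + 28.2973·e^(−r·38)) → e^(−38r) = (15.35411 − 1)/28.2973 = 0.507261
r = −ln(0.507261)/38 = 0.67873/38

r ≈ 0.0179 per year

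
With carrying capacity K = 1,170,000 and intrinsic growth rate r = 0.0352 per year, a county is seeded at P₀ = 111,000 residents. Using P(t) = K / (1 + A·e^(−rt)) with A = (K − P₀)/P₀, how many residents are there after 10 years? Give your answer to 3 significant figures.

A = (1170000 − 111000)/111000 = 9.54054
P(10) = 1170000 / (1 + 9.54054·e^(−0.0352·10)) = 1170000 / (1 + 9.54054·0.70328)
= 1170000 / 7.70967 ≈ 151757.42

≈ 152,000 residents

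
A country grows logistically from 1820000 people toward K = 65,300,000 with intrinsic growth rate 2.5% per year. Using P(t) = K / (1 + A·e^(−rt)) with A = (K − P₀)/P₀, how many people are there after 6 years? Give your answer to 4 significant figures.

≈ 2,105,000 people

A = (65300000 − 1820000)/1820000 = 34.87912
P(6) = 65300000 / (1 + 34.87912·e^(−0.025·6)) = 65300000 / (1 + 34.87912·0.860708)
= 65300000 / 31.02074 ≈ 2105043.44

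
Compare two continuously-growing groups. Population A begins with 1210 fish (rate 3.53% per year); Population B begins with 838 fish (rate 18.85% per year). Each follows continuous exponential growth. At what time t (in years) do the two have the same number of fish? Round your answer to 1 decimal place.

t ≈ 2.4 years

1210·e^(0.0353t) = 838·e^(0.1885t)
1210/838 = e^((0.1885 − 0.0353)t) → ln(1.44391) = 0.1532·t
t = 0.36736 / 0.1532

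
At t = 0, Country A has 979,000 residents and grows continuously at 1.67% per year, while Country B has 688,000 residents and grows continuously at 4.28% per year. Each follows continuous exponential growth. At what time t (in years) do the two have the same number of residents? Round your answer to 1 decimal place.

979000·e^(0.0167t) = 688000·e^(0.0428t)
979000/688000 = e^((0.0428 − 0.0167)t) → ln(1.42297) = 0.0261·t
t = 0.35274 / 0.0261

t ≈ 13.5 years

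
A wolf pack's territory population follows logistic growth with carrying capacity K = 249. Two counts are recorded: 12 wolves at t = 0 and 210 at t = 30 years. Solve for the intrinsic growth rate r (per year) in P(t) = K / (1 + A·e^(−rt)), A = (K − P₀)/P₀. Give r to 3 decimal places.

A = (249 − 12)/12 = 19.75
210 = 249/(1 + 19.75·e^(−r·30)) → e^(−30r) = (1.18571 − 1)/19.75 = 0.009403
r = −ln(0.009403)/30 = 4.6667/30

r ≈ 0.156 per year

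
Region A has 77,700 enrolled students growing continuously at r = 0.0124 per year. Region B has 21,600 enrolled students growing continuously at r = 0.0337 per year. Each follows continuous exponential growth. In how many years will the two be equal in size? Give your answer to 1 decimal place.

t ≈ 60.1 years

77700·e^(0.0124t) = 21600·e^(0.0337t)
77700/21600 = e^((0.0337 − 0.0124)t) → ln(3.59722) = 0.0213·t
t = 1.28016 / 0.0213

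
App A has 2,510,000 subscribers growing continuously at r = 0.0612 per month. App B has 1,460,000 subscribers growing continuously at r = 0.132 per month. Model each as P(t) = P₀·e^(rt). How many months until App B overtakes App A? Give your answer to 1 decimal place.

2510000·e^(0.0612t) = 1460000·e^(0.132t)
2510000/1460000 = e^((0.132 − 0.0612)t) → ln(1.71918) = 0.0708·t
t = 0.54185 / 0.0708

t ≈ 7.7 months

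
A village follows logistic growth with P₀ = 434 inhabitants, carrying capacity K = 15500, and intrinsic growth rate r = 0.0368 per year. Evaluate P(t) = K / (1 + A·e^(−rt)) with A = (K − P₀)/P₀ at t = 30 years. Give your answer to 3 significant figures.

A = (15500 − 434)/434 = 34.71429
P(30) = 15500 / (1 + 34.71429·e^(−0.0368·30)) = 15500 / (1 + 34.71429·0.331542)
= 15500 / 12.50925 ≈ 1239.08

≈ 1,240 inhabitants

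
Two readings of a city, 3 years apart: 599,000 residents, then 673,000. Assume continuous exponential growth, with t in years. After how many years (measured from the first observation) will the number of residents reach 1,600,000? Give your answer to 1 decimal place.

t ≈ 25.3 years

r = ln(673000/599000) / 3 ≈ 0.038828 per year
t = ln(1600000/599000) / r = 0.9825 / 0.038828 ≈ 25.304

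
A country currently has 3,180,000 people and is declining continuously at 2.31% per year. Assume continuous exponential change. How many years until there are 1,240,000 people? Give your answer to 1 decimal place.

1240000 = 3180000 · e^(-0.0231·t)
t = ln(1240000/3180000) / -0.0231 = ln(0.38994) / -0.0231 = -0.94177 / -0.0231

t ≈ 40.8 years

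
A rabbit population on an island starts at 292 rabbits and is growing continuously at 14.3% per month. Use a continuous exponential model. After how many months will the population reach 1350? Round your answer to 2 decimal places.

1350 = 292 · e^(0.143·t)
t = ln(1350/292) / 0.143 = ln(4.62329) / 0.143 = 1.53111 / 0.143

t ≈ 10.71 months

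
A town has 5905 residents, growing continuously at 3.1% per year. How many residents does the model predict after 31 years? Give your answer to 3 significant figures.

P(31) = 5905 · e^(0.031·31) = 5905 · e^(0.961)
= 5905 · 2.61431 ≈ 15437.5

≈ 15,400 residents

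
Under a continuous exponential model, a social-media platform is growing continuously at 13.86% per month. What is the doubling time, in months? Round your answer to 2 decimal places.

doubling time ≈ 5.00 months

doubling time = ln(2) / |r| = 0.69315 / 0.1386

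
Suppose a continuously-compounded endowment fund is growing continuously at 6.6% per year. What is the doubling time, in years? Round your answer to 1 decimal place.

doubling time ≈ 10.5 years

doubling time = ln(2) / |r| = 0.69315 / 0.066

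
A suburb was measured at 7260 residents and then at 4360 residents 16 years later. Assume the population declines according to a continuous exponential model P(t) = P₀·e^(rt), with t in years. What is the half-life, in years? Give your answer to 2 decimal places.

half-life ≈ 21.75 years

r = ln(4360/7260) / 16 = ln(0.60055) / 16 ≈ -0.031869 per year
half-life = ln 2 / |r| = 0.69315 / 0.031869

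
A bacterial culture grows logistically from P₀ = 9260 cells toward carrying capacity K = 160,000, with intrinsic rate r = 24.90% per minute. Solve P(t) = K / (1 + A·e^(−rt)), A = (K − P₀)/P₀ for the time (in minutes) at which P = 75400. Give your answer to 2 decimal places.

A = (160000 − 9260)/9260 = 16.27862
75400 = 160000/(1 + 16.27862·e^(−0.249t)) → 1 + 16.27862·e^(−0.249t) = 2.12202
e^(−0.249t) = 0.068926 → t = ln(14.50837)/0.249 = 2.67473/0.249

t ≈ 10.74 minutes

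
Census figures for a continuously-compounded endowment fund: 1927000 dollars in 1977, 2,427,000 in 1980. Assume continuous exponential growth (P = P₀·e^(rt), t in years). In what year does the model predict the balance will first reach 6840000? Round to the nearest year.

year 1993

r = ln(2427000/1927000) / 3 = 0.23069/3 ≈ 0.076897 per year
t = ln(6840000/1927000) / r = 1.26682/0.076897 ≈ 16.47 years after 1977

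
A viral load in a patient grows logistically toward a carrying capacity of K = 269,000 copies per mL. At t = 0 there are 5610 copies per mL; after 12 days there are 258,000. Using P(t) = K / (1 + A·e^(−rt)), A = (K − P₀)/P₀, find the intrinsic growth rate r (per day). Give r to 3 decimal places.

A = (269000 − 5610)/5610 = 46.95009
258000 = 269000/(1 + 46.95009·e^(−r·12)) → e^(−12r) = (1.04264 − 1)/46.95009 = 0.000908
r = −ln(0.000908)/12 = 7.00415/12

r ≈ 0.584 per day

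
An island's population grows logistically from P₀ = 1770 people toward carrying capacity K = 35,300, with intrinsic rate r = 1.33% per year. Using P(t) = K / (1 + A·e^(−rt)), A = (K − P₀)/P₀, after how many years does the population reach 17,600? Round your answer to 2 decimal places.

t ≈ 220.74 years

A = (35300 − 1770)/1770 = 18.9435
17600 = 35300/(1 + 18.9435·e^(−0.0133t)) → 1 + 18.9435·e^(−0.0133t) = 2.00568
e^(−0.0133t) = 0.053088 → t = ln(18.83648)/0.0133 = 2.9358/0.0133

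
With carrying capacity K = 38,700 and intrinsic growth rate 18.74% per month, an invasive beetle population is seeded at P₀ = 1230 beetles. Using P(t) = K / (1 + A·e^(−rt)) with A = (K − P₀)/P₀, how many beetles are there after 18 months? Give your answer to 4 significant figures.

A = (38700 − 1230)/1230 = 30.46341
P(18) = 38700 / (1 + 30.46341·e^(−0.1874·18)) = 38700 / (1 + 30.46341·0.03428)
= 38700 / 2.04428 ≈ 18930.88

≈ 18,930 beetles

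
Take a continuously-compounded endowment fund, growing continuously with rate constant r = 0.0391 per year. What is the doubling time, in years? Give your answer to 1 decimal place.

doubling time = ln(2) / |r| = 0.69315 / 0.0391

doubling time ≈ 17.7 years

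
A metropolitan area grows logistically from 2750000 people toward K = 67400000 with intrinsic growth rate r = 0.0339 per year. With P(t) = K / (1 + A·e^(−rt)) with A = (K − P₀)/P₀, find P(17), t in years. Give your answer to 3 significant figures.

A = (67400000 − 2750000)/2750000 = 23.50909
P(17) = 67400000 / (1 + 23.50909·e^(−0.0339·17)) = 67400000 / (1 + 23.50909·0.561974)
= 67400000 / 14.21149 ≈ 4742640.07

≈ 4,740,000 people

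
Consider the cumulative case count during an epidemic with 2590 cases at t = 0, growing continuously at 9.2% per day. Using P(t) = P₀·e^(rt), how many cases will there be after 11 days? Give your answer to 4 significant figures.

P(11) = 2590 · e^(0.092·11) = 2590 · e^(1.012)
= 2590 · 2.7511 ≈ 7125.34

≈ 7,125 cases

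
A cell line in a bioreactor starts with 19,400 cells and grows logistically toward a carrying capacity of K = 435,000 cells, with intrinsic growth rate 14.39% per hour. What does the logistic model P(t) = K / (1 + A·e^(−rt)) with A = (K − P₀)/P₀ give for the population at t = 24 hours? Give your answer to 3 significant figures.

≈ 259,000 cells

A = (435000 − 19400)/19400 = 21.42268
P(24) = 435000 / (1 + 21.42268·e^(−0.1439·24)) = 435000 / (1 + 21.42268·0.031632)
= 435000 / 1.67763 ≈ 259293.94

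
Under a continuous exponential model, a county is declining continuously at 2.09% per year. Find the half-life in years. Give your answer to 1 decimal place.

half-life = ln(2) / |r| = 0.69315 / 0.0209

half-life ≈ 33.2 years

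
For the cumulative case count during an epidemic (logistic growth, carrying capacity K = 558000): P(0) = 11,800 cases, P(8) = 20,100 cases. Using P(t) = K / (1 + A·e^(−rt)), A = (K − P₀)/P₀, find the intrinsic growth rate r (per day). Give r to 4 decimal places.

r ≈ 0.0685 per day

A = (558000 − 11800)/11800 = 46.28814
20100 = 558000/(1 + 46.28814·e^(−r·8)) → e^(−8r) = (27.76119 − 1)/46.28814 = 0.578144
r = −ln(0.578144)/8 = 0.54793/8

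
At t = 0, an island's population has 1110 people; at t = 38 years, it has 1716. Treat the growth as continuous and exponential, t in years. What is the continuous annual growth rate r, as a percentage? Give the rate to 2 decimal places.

1716 = 1110 · e^(r·38)
e^(38r) = 1716/1110 = 1.54595
r = ln(1.54595) / 38 = 0.43564 / 38

r ≈ 1.15% per year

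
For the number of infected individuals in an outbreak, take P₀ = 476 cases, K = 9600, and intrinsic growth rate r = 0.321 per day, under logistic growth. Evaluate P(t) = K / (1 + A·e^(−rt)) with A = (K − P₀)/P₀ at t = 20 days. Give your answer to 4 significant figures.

A = (9600 − 476)/476 = 19.16807
P(20) = 9600 / (1 + 19.16807·e^(−0.321·20)) = 9600 / (1 + 19.16807·0.001629)
= 9600 / 1.03122 ≈ 9309.38

≈ 9,309 cases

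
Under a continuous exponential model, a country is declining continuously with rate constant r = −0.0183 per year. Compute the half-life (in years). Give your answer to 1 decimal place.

half-life ≈ 37.9 years

half-life = ln(2) / |r| = 0.69315 / 0.0183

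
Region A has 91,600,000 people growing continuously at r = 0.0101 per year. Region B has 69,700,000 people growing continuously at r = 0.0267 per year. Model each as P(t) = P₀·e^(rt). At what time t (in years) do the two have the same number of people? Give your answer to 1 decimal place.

t ≈ 16.5 years

91600000·e^(0.0101t) = 69700000·e^(0.0267t)
91600000/69700000 = e^((0.0267 − 0.0101)t) → ln(1.3142) = 0.0166·t
t = 0.27323 / 0.0166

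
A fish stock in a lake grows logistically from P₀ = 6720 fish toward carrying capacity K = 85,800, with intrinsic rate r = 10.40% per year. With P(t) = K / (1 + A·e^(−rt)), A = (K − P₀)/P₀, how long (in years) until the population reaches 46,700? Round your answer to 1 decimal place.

A = (85800 − 6720)/6720 = 11.76786
46700 = 85800/(1 + 11.76786·e^(−0.104t)) → 1 + 11.76786·e^(−0.104t) = 1.83726
e^(−0.104t) = 0.071148 → t = ln(14.05522)/0.104 = 2.64299/0.104

t ≈ 25.4 years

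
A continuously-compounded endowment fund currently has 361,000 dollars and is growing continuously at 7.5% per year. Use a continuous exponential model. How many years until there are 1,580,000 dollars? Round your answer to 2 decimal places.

1580000 = 361000 · e^(0.075·t)
t = ln(1580000/361000) / 0.075 = ln(4.37673) / 0.075 = 1.4763 / 0.075

t ≈ 19.68 years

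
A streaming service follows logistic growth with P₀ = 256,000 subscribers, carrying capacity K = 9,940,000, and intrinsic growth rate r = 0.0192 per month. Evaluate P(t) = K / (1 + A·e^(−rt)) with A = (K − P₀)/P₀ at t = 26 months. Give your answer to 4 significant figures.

≈ 414,800 subscribers

A = (9940000 − 256000)/256000 = 37.82812
P(26) = 9940000 / (1 + 37.82812·e^(−0.0192·26)) = 9940000 / (1 + 37.82812·0.607016)
= 9940000 / 23.96228 ≈ 414818.62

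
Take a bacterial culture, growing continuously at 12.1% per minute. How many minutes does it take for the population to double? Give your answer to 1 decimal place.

doubling time = ln(2) / |r| = 0.69315 / 0.121

doubling time ≈ 5.7 minutes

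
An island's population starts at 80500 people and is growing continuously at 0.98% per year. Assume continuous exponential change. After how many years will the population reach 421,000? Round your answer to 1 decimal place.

421000 = 80500 · e^(0.0098·t)
t = ln(421000/80500) / 0.0098 = ln(5.22981) / 0.0098 = 1.65438 / 0.0098

t ≈ 168.8 years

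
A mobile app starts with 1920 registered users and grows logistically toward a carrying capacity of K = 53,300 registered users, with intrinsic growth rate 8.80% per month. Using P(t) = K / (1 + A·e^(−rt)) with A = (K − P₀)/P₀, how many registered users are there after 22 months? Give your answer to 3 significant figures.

A = (53300 − 1920)/1920 = 26.76042
P(22) = 53300 / (1 + 26.76042·e^(−0.088·22)) = 53300 / (1 + 26.76042·0.14428)
= 53300 / 4.86099 ≈ 10964.84

≈ 11,000 registered users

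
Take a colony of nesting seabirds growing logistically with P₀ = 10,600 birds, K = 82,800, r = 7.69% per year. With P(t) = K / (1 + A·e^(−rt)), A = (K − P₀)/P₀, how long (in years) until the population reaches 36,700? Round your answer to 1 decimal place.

t ≈ 22.0 years

A = (82800 − 10600)/10600 = 6.81132
36700 = 82800/(1 + 6.81132·e^(−0.0769t)) → 1 + 6.81132·e^(−0.0769t) = 2.25613
e^(−0.0769t) = 0.184418 → t = ln(5.42246)/0.0769 = 1.69055/0.0769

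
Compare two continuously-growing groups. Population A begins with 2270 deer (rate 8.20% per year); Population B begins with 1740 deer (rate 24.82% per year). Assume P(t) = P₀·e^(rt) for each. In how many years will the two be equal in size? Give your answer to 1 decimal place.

t ≈ 1.6 years

2270·e^(0.082t) = 1740·e^(0.2482t)
2270/1740 = e^((0.2482 − 0.082)t) → ln(1.3046) = 0.1662·t
t = 0.26589 / 0.1662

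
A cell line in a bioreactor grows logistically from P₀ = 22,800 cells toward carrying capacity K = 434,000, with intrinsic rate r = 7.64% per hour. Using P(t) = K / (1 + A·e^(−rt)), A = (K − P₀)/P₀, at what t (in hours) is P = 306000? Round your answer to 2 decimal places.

A = (434000 − 22800)/22800 = 18.03509
306000 = 434000/(1 + 18.03509·e^(−0.0764t)) → 1 + 18.03509·e^(−0.0764t) = 1.4183
e^(−0.0764t) = 0.023194 → t = ln(43.11513)/0.0764 = 3.76387/0.0764

t ≈ 49.27 hours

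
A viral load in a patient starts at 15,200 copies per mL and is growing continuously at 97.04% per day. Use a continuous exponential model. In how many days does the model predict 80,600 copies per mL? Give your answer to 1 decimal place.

t ≈ 1.7 days

80600 = 15200 · e^(0.9704·t)
t = ln(80600/15200) / 0.9704 = ln(5.30263) / 0.9704 = 1.6682 / 0.9704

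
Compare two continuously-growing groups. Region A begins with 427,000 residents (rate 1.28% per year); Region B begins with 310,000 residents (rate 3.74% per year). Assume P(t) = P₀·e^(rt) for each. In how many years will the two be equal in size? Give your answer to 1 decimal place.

t ≈ 13.0 years

427000·e^(0.0128t) = 310000·e^(0.0374t)
427000/310000 = e^((0.0374 − 0.0128)t) → ln(1.37742) = 0.0246·t
t = 0.32021 / 0.0246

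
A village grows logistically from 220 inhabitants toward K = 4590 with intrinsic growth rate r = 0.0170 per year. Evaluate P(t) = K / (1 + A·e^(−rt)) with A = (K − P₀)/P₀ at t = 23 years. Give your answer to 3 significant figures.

A = (4590 − 220)/220 = 19.86364
P(23) = 4590 / (1 + 19.86364·e^(−0.017·23)) = 4590 / (1 + 19.86364·0.67638)
= 4590 / 14.43537 ≈ 317.97

≈ 318 inhabitants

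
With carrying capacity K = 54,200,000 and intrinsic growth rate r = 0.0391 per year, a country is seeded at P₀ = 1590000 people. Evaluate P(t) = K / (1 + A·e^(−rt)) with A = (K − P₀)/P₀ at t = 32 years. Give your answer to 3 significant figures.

A = (54200000 − 1590000)/1590000 = 33.08805
P(32) = 54200000 / (1 + 33.08805·e^(−0.0391·32)) = 54200000 / (1 + 33.08805·0.286161)
= 54200000 / 10.46852 ≈ 5177429.11

≈ 5,180,000 people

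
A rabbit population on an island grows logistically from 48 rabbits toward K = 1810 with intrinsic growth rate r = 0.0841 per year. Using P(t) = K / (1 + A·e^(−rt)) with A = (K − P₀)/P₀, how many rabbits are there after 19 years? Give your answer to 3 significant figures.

≈ 215 rabbits

A = (1810 − 48)/48 = 36.70833
P(19) = 1810 / (1 + 36.70833·e^(−0.0841·19)) = 1810 / (1 + 36.70833·0.202321)
= 1810 / 8.42686 ≈ 214.79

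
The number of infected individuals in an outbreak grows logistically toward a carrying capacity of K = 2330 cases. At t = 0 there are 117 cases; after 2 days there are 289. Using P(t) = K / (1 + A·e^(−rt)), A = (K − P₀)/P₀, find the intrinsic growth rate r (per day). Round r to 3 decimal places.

A = (2330 − 117)/117 = 18.91453
289 = 2330/(1 + 18.91453·e^(−r·2)) → e^(−2r) = (8.06228 − 1)/18.91453 = 0.373379
r = −ln(0.373379)/2 = 0.98516/2

r ≈ 0.493 per day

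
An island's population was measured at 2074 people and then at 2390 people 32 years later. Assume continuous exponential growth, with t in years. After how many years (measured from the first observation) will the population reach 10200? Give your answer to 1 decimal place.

r = ln(2390/2074) / 32 ≈ 0.004432 per year
t = ln(10200/2074) / r = 1.59291 / 0.004432 ≈ 359.435

t ≈ 359.4 years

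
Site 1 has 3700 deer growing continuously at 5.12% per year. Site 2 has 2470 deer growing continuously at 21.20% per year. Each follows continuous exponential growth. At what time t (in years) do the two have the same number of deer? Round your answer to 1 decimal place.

3700·e^(0.0512t) = 2470·e^(0.212t)
3700/2470 = e^((0.212 − 0.0512)t) → ln(1.49798) = 0.1608·t
t = 0.40411 / 0.1608

t ≈ 2.5 years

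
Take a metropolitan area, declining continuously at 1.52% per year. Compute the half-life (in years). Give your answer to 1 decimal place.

half-life ≈ 45.6 years

half-life = ln(2) / |r| = 0.69315 / 0.0152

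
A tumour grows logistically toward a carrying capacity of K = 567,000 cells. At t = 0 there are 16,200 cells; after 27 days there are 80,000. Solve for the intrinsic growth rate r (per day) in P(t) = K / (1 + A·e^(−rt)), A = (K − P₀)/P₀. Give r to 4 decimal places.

A = (567000 − 16200)/16200 = 34
80000 = 567000/(1 + 34·e^(−r·27)) → e^(−27r) = (7.0875 − 1)/34 = 0.179044
r = −ln(0.179044)/27 = 1.72012/27

r ≈ 0.0637 per day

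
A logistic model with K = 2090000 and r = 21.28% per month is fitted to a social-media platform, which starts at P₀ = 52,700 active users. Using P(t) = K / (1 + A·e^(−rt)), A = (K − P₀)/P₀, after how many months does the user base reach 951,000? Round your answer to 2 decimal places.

t ≈ 16.33 months

A = (2090000 − 52700)/52700 = 38.65844
951000 = 2090000/(1 + 38.65844·e^(−0.2128t)) → 1 + 38.65844·e^(−0.2128t) = 2.19769
e^(−0.2128t) = 0.030981 → t = ln(32.27759)/0.2128 = 3.47437/0.2128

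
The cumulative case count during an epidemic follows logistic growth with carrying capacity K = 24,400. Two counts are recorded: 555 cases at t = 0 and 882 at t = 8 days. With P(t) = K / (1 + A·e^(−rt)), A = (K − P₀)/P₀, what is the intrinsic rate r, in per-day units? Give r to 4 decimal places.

A = (24400 − 555)/555 = 42.96396
882 = 24400/(1 + 42.96396·e^(−r·8)) → e^(−8r) = (27.6644 − 1)/42.96396 = 0.620622
r = −ln(0.620622)/8 = 0.47703/8

r ≈ 0.0596 per day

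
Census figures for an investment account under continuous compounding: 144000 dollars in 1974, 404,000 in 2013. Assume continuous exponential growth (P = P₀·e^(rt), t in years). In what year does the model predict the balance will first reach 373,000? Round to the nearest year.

year 2010

r = ln(404000/144000) / 39 = 1.0316/39 ≈ 0.026451 per year
t = ln(373000/144000) / r = 0.95177/0.026451 ≈ 35.98 years after 1974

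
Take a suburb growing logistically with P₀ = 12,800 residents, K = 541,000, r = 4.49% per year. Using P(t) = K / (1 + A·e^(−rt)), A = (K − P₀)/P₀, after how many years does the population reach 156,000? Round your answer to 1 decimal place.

A = (541000 − 12800)/12800 = 41.26562
156000 = 541000/(1 + 41.26562·e^(−0.0449t)) → 1 + 41.26562·e^(−0.0449t) = 3.46795
e^(−0.0449t) = 0.059806 → t = ln(16.72062)/0.0449 = 2.81664/0.0449

t ≈ 62.7 years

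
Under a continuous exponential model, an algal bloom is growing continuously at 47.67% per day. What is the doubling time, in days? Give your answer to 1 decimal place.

doubling time ≈ 1.5 days

doubling time = ln(2) / |r| = 0.69315 / 0.4767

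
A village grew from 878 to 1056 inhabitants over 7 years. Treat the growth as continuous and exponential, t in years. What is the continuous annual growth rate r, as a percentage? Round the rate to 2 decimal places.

1056 = 878 · e^(r·7)
e^(7r) = 1056/878 = 1.20273
r = ln(1.20273) / 7 = 0.1846 / 7

r ≈ 2.64% per year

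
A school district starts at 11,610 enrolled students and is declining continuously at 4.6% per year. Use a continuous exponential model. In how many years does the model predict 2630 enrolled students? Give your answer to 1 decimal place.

2630 = 11610 · e^(-0.046·t)
t = ln(2630/11610) / -0.046 = ln(0.22653) / -0.046 = -1.48488 / -0.046

t ≈ 32.3 years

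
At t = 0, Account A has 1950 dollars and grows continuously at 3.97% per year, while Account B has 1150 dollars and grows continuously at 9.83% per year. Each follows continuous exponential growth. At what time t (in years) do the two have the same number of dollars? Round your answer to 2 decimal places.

t ≈ 9.01 years

1950·e^(0.0397t) = 1150·e^(0.0983t)
1950/1150 = e^((0.0983 − 0.0397)t) → ln(1.69565) = 0.0586·t
t = 0.52807 / 0.0586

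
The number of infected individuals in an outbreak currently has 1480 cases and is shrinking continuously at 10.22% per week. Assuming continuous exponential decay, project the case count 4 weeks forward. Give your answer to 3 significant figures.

≈ 983 cases

P(4) = 1480 · e^(-0.1022·4) = 1480 · e^(-0.4088)
= 1480 · 0.66445 ≈ 983.38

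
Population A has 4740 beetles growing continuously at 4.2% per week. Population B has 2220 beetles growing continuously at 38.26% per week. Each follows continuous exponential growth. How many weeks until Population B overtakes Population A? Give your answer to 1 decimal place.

4740·e^(0.042t) = 2220·e^(0.3826t)
4740/2220 = e^((0.3826 − 0.042)t) → ln(2.13514) = 0.3406·t
t = 0.75853 / 0.3406

t ≈ 2.2 weeks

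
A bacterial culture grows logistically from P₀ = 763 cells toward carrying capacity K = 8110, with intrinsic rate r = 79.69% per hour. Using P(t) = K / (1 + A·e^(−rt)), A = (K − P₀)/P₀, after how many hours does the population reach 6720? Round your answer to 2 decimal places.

A = (8110 − 763)/763 = 9.6291
6720 = 8110/(1 + 9.6291·e^(−0.7969t)) → 1 + 9.6291·e^(−0.7969t) = 1.20685
e^(−0.7969t) = 0.021481 → t = ln(46.55217)/0.7969 = 3.84057/0.7969

t ≈ 4.82 hours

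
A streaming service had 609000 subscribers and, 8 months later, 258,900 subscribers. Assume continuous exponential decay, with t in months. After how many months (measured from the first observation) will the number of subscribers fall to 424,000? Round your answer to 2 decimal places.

r = ln(258900/609000) / 8 ≈ -0.106922 per month
t = ln(424000/609000) / r = -0.36208 / -0.106922 ≈ 3.386

t ≈ 3.39 months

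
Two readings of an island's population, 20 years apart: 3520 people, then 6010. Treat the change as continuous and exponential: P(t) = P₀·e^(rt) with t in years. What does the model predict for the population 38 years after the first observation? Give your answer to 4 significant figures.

≈ 9,727 people

r = ln(6010/3520) / 20 ≈ 0.026748 per year
P(38) = 3520 · e^(0.026748·38) = 3520 · 2.76332 ≈ 9726.87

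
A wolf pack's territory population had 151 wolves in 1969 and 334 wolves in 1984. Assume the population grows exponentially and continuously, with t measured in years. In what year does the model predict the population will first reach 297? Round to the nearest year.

r = ln(334/151) / 15 = 0.79386/15 ≈ 0.052924 per year
t = ln(297/151) / r = 0.67645/0.052924 ≈ 12.78 years after 1969

year 1982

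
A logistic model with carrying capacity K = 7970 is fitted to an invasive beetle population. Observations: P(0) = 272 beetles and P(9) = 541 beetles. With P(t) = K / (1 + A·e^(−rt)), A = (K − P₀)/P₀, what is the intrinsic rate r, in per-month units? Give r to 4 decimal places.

A = (7970 − 272)/272 = 28.30147
541 = 7970/(1 + 28.30147·e^(−r·9)) → e^(−9r) = (14.73198 − 1)/28.30147 = 0.485204
r = −ln(0.485204)/9 = 0.72319/9

r ≈ 0.0804 per month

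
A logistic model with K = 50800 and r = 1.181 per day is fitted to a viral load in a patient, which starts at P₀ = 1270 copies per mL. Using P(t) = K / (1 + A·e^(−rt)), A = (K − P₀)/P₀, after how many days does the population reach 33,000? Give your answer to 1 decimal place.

A = (50800 − 1270)/1270 = 39
33000 = 50800/(1 + 39·e^(−1.181t)) → 1 + 39·e^(−1.181t) = 1.53939
e^(−1.181t) = 0.013831 → t = ln(72.30337)/1.181 = 4.28087/1.181

t ≈ 3.6 days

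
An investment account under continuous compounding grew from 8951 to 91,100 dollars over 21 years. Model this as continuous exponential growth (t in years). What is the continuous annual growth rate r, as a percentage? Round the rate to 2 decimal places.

91100 = 8951 · e^(r·21)
e^(21r) = 91100/8951 = 10.17763
r = ln(10.17763) / 21 = 2.32019 / 21

r ≈ 11.05% per year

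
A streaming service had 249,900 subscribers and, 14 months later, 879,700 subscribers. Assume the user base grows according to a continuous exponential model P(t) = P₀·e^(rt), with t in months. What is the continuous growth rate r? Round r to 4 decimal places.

879700 = 249900 · e^(r·14)
e^(14r) = 879700/249900 = 3.52021
r = ln(3.52021) / 14 = 1.25852 / 14

r ≈ 0.0899 per month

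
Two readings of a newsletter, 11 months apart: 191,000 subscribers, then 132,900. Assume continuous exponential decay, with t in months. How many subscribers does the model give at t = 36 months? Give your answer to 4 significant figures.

r = ln(132900/191000) / 11 ≈ -0.032971 per month
P(36) = 191000 · e^(-0.032971·36) = 191000 · 0.30515 ≈ 58284.27

≈ 58,280 subscribers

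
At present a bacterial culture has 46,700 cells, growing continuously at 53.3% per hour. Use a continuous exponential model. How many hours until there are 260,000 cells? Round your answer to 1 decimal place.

t ≈ 3.2 hours

260000 = 46700 · e^(0.533·t)
t = ln(260000/46700) / 0.533 = ln(5.56745) / 0.533 = 1.71694 / 0.533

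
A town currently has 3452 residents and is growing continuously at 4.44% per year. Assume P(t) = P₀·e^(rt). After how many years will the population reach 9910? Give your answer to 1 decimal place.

9910 = 3452 · e^(0.0444·t)
t = ln(9910/3452) / 0.0444 = ln(2.8708) / 0.0444 = 1.05459 / 0.0444

t ≈ 23.8 years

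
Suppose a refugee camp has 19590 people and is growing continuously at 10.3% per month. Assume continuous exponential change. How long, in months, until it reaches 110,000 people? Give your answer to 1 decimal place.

t ≈ 16.8 months

110000 = 19590 · e^(0.103·t)
t = ln(110000/19590) / 0.103 = ln(5.61511) / 0.103 = 1.72546 / 0.103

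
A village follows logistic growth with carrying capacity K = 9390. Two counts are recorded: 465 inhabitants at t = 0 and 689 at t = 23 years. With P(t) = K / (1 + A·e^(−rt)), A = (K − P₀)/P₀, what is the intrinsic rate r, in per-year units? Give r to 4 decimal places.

A = (9390 − 465)/465 = 19.19355
689 = 9390/(1 + 19.19355·e^(−r·23)) → e^(−23r) = (13.62845 − 1)/19.19355 = 0.657953
r = −ln(0.657953)/23 = 0.41862/23

r ≈ 0.0182 per year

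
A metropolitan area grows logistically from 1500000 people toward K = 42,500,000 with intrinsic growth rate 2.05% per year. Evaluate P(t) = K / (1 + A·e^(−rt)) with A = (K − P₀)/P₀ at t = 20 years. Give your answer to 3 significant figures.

A = (42500000 − 1500000)/1500000 = 27.33333
P(20) = 42500000 / (1 + 27.33333·e^(−0.0205·20)) = 42500000 / (1 + 27.33333·0.66365)
= 42500000 / 19.13977 ≈ 2220506.95

≈ 2,220,000 people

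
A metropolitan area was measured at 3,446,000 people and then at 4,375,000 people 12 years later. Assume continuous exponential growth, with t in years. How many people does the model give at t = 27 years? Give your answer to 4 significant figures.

≈ 5,896,000 people

r = ln(4375000/3446000) / 12 ≈ 0.019891 per year
P(27) = 3446000 · e^(0.019891·27) = 3446000 · 1.71097 ≈ 5895987.28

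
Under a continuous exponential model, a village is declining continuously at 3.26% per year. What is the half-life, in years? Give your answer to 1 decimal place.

half-life ≈ 21.3 years

half-life = ln(2) / |r| = 0.69315 / 0.0326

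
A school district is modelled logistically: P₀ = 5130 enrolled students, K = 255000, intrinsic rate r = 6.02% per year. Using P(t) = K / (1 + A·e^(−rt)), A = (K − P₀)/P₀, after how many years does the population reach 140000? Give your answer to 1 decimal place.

t ≈ 67.8 years

A = (255000 − 5130)/5130 = 48.7076
140000 = 255000/(1 + 48.7076·e^(−0.0602t)) → 1 + 48.7076·e^(−0.0602t) = 1.82143
e^(−0.0602t) = 0.016864 → t = ln(59.29621)/0.0602 = 4.08255/0.0602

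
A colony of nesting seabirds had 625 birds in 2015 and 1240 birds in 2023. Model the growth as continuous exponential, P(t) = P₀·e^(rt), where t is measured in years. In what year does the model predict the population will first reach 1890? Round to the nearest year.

year 2028

r = ln(1240/625) / 8 = 0.68512/8 ≈ 0.085639 per year
t = ln(1890/625) / r = 1.10658/0.085639 ≈ 12.92 years after 2015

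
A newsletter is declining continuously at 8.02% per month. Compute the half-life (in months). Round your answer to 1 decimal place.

half-life = ln(2) / |r| = 0.69315 / 0.0802

half-life ≈ 8.6 months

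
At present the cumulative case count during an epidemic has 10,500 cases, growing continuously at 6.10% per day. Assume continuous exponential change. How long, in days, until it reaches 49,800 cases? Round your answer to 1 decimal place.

49800 = 10500 · e^(0.061·t)
t = ln(49800/10500) / 0.061 = ln(4.74286) / 0.061 = 1.55664 / 0.061

t ≈ 25.5 days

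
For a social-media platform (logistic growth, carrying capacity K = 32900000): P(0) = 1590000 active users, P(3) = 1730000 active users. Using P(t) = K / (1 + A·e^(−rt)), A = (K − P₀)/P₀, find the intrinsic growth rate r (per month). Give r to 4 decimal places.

r ≈ 0.0296 per month

A = (32900000 − 1590000)/1590000 = 19.69182
1730000 = 32900000/(1 + 19.69182·e^(−r·3)) → e^(−3r) = (19.01734 − 1)/19.69182 = 0.914966
r = −ln(0.914966)/3 = 0.08887/3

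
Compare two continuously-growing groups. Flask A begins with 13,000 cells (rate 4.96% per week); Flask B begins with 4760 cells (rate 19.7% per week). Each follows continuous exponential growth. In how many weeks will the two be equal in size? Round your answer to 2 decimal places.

t ≈ 6.82 weeks

13000·e^(0.0496t) = 4760·e^(0.197t)
13000/4760 = e^((0.197 − 0.0496)t) → ln(2.73109) = 0.1474·t
t = 1.0047 / 0.1474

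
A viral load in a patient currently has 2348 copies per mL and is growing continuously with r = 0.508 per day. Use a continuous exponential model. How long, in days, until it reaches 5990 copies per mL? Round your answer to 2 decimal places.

t ≈ 1.84 days

5990 = 2348 · e^(0.508·t)
t = ln(5990/2348) / 0.508 = ln(2.55111) / 0.508 = 0.93653 / 0.508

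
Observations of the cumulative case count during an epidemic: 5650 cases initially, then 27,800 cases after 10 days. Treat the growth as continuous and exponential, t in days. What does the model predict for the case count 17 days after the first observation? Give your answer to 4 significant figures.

r = ln(27800/5650) / 10 ≈ 0.159338 per day
P(17) = 5650 · e^(0.159338·17) = 5650 · 15.01045 ≈ 84809.06

≈ 84,810 cases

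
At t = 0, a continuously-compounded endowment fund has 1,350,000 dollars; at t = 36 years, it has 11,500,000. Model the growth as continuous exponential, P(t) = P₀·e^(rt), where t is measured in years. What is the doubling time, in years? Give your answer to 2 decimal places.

r = ln(11500000/1350000) / 36 = ln(8.51852) / 36 ≈ 0.059507 per year
doubling time = ln 2 / |r| = 0.69315 / 0.059507

doubling time ≈ 11.65 years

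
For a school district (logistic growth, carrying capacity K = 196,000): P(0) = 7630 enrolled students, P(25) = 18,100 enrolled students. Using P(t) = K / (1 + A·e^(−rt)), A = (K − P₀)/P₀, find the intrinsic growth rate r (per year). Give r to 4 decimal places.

A = (196000 − 7630)/7630 = 24.68807
18100 = 196000/(1 + 24.68807·e^(−r·25)) → e^(−25r) = (10.82873 − 1)/24.68807 = 0.398116
r = −ln(0.398116)/25 = 0.92101/25

r ≈ 0.0368 per year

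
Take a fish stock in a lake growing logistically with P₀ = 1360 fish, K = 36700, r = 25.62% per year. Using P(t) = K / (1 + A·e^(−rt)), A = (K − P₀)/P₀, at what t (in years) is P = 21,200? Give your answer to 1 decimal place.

t ≈ 13.9 years

A = (36700 − 1360)/1360 = 25.98529
21200 = 36700/(1 + 25.98529·e^(−0.2562t)) → 1 + 25.98529·e^(−0.2562t) = 1.73113
e^(−0.2562t) = 0.028136 → t = ln(35.54118)/0.2562 = 3.57069/0.2562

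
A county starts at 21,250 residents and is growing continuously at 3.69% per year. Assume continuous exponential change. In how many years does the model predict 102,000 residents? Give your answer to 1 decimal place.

102000 = 21250 · e^(0.0369·t)
t = ln(102000/21250) / 0.0369 = ln(4.8) / 0.0369 = 1.56862 / 0.0369

t ≈ 42.5 years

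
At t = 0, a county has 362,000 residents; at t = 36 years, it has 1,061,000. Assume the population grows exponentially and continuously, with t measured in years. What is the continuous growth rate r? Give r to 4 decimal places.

r ≈ 0.0299 per year

1061000 = 362000 · e^(r·36)
e^(36r) = 1061000/362000 = 2.93094
r = ln(2.93094) / 36 = 1.07532 / 36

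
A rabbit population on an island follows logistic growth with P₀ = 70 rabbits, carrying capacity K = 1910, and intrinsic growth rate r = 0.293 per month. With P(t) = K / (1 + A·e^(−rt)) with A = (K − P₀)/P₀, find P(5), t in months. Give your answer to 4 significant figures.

≈ 270.0 rabbits

A = (1910 − 70)/70 = 26.28571
P(5) = 1910 / (1 + 26.28571·e^(−0.293·5)) = 1910 / (1 + 26.28571·0.231078)
= 1910 / 7.07405 ≈ 270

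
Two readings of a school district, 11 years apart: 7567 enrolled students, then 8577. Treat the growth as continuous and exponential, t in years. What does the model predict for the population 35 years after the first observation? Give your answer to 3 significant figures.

r = ln(8577/7567) / 11 ≈ 0.01139 per year
P(35) = 7567 · e^(0.01139·35) = 7567 · 1.4898 ≈ 11273.32

≈ 11,300 enrolled students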